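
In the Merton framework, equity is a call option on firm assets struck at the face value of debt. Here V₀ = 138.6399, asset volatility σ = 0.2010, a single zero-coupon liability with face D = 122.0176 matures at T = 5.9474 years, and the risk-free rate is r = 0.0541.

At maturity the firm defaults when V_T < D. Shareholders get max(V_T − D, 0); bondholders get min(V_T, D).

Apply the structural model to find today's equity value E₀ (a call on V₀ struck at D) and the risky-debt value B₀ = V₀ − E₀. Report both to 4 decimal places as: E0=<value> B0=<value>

E0=55.3797 B0=83.2602

With assets at 138.6399 and a single debt payment of 122.0176 at 5.9474 years:
d₁ = [ln(V₀/D) + (r + σ²/2)T] / (σ√T)
   = [ln(138.6399/122.0176) + (0.0541 + 0.5·0.2010²)·5.9474] / (0.2010·√5.9474)
   = [0.127715 + 0.441895] / 0.490185 = 1.162031
d₂ = d₁ − σ√T = 1.162031 − 0.490185 = 0.671846
N(d₁) = 0.877388,  N(d₂) = 0.749159,  e^(−rT) = 0.724876
E₀ = V₀·N(d₁) − D·e^(−rT)·N(d₂)
   = 138.6399·0.877388 − 122.0176·0.724876·0.749159 = 55.379679
B₀ = V₀ − E₀ = 138.6399 − 55.379679 = 83.260221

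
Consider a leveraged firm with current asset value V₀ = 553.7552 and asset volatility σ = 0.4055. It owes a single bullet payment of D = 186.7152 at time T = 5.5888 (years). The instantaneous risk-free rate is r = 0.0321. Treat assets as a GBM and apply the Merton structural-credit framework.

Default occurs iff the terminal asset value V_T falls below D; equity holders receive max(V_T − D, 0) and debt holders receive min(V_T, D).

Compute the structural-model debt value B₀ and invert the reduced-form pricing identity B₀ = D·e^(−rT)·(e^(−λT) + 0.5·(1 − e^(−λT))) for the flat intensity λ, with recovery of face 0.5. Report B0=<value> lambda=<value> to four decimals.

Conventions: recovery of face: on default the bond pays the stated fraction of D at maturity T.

B0=144.7266 lambda=0.0281

Equity is a call on the firm's assets struck at D = 186.7152:
d₁ = [ln(V₀/D) + (r + σ²/2)T] / (σ√T)
   = [ln(553.7552/186.7152) + (0.0321 + 0.5·0.4055²)·5.5888] / (0.4055·√5.5888)
   = [1.087138 + 0.638884] / 0.958628 = 1.800513
d₂ = d₁ − σ√T = 1.800513 − 0.958628 = 0.841885
N(d₁) = 0.964110,  N(d₂) = 0.800074,  e^(−rT) = 0.835771
E₀ = V₀·N(d₁) − D·e^(−rT)·N(d₂)
   = 553.7552·0.964110 − 186.7152·0.835771·0.800074 = 409.028560
B₀ = V₀ − E₀ = 553.7552 − 409.028560 = 144.726640
e^(−λT) = (B₀·e^(rT)/D − 0.5)/(1 − 0.5) = (144.7266·1.196500/186.7152 − 0.5)/0.5 = 0.85486078
λ = −ln(0.85486078)/5.5888 = 0.028059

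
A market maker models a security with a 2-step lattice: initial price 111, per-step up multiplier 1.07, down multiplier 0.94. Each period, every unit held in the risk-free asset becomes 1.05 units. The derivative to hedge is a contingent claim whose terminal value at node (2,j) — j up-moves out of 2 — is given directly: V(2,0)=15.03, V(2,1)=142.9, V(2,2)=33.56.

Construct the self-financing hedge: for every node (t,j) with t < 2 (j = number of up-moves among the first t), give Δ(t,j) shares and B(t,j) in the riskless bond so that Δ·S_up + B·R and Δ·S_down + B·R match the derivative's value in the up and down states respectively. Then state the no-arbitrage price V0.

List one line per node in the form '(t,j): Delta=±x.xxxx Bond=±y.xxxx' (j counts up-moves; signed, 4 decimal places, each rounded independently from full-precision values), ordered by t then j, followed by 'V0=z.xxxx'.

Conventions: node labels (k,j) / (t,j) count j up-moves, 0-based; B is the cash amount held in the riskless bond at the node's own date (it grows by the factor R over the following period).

(0,0): Delta=-4.8079 Bond=589.5342
(1,0): Delta=9.4270 Bond=-866.2557
(1,1): Delta=-7.0816 Bond=889.0593
V0=55.8627

Risk-neutral probability p* = (R−d)/(u−d) = (1.05−0.94)/(1.07−0.94) = 0.8462.
At maturity the claim pays: V(2,0)=15.0300, V(2,1)=142.9000, V(2,2)=33.5600
Node (1,0) S=104.3400: V=(p*·142.9000+(1−p*)·15.0300)/1.05=117.3597; Δ=(142.9000−15.0300)/(111.6438−98.0796)=9.4270; B=V−Δ·S=-866.2557
Node (1,1) S=118.7700: V=(p*·33.5600+(1−p*)·142.9000)/1.05=47.9824; Δ=(33.5600−142.9000)/(127.0839−111.6438)=-7.0816; B=V−Δ·S=889.0593
Node (0,0) S=111.0000: V=(p*·47.9824+(1−p*)·117.3597)/1.05=55.8627; Δ=(47.9824−117.3597)/(118.7700−104.3400)=-4.8079; B=V−Δ·S=589.5342
Sanity check at the root: Δ(0,0)·S0 + B(0,0) reproduces V0 = 55.8627.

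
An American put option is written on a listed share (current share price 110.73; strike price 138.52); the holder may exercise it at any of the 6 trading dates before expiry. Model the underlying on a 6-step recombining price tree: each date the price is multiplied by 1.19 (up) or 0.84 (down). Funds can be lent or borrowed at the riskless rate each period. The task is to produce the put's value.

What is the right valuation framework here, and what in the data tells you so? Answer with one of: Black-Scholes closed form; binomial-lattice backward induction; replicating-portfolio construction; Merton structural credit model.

framework: binomial-lattice backward induction

Key observation: with exercise allowed before expiry on a discrete up/down model (6 steps from spot 110.73), the strike-138.52 put's value must be rolled back through the tree testing early exercise at each node.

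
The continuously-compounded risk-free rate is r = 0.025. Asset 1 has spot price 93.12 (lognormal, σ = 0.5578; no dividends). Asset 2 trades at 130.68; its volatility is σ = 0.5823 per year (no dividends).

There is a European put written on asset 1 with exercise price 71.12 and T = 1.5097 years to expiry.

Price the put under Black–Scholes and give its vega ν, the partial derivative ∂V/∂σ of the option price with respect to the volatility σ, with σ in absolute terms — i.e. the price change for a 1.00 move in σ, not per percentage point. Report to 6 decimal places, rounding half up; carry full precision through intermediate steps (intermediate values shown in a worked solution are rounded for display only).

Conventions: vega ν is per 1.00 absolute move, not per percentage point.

σ√T = 0.5578·√1.5097 = 0.685368
d₁ = (ln(S/K) + (r+σ²/2)T) / (σ√T) = (ln(93.12/71.12) + (0.025+0.5578²/2)·1.5097) / 0.685368 = (0.269520 + 0.272607) / 0.685368 = 0.791002
d₂ = d₁ − σ√T = 0.791002 − 0.685368 = 0.105634
e^{−rT} = 0.962961
N(−d₁) = 0.214471,  N(−d₂) = 0.457936
Put price V = K·e^{−rT}·N(−d₂) − S·N(−d₁) = 31.362126 − 19.971575 = 11.390551
φ(d₁) = (1/√(2π))·e^{−d₁²/2} = 0.291773
ν = S·φ(d₁)·√T = 33.383566

price = 11.390551
ν = 33.383566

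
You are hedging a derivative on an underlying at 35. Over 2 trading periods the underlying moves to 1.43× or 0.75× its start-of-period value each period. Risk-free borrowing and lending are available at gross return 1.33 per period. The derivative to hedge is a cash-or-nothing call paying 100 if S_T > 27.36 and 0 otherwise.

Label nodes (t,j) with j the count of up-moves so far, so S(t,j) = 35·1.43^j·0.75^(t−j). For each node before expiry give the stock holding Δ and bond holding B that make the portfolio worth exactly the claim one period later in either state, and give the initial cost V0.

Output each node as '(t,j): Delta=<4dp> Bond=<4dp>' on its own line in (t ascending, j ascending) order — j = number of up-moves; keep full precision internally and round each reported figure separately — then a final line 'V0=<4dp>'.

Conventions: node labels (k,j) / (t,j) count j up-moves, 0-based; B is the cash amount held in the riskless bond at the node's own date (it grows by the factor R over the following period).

(0,0): Delta=0.4646 Bond=39.0493
(1,0): Delta=5.6022 Bond=-82.9279
(1,1): Delta=0.0000 Bond=75.1880
V0=55.3097

Risk-neutral probability p* = (R−d)/(u−d) = (1.33−0.75)/(1.43−0.75) = 0.8529.
Expiry values: V(2,0)=0.0000, V(2,1)=100.0000, V(2,2)=100.0000
Node (1,0) S=26.2500: V=(p*·100.0000+(1−p*)·0.0000)/1.33=64.1309; Δ=(100.0000−0.0000)/(37.5375−19.6875)=5.6022; B=V−Δ·S=-82.9279
Node (1,1) S=50.0500: V=(p*·100.0000+(1−p*)·100.0000)/1.33=75.1880; Δ=(100.0000−100.0000)/(71.5715−37.5375)=0.0000; B=V−Δ·S=75.1880
Node (0,0) S=35.0000: V=(p*·75.1880+(1−p*)·64.1309)/1.33=55.3097; Δ=(75.1880−64.1309)/(50.0500−26.2500)=0.4646; B=V−Δ·S=39.0493
Sanity check at the root: Δ(0,0)·S0 + B(0,0) reproduces V0 = 55.3097.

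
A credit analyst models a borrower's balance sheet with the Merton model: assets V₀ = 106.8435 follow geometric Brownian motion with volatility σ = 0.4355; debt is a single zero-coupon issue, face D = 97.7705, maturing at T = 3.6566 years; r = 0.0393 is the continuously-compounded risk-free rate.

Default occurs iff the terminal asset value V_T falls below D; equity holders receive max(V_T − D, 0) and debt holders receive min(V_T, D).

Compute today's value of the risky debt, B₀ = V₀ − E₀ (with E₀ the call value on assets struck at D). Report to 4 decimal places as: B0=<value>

Work the structural quantities from V₀ = 106.8435 against face 97.7705:
d₁ = [ln(V₀/D) + (r + σ²/2)T] / (σ√T)
   = [ln(106.8435/97.7705) + (0.0393 + 0.5·0.4355²)·3.6566] / (0.4355·√3.6566)
   = [0.088742 + 0.490460] / 0.832773 = 0.695510
d₂ = d₁ − σ√T = 0.695510 − 0.832773 = -0.137263
N(d₁) = 0.756632,  N(d₂) = 0.445411,  e^(−rT) = 0.866144
E₀ = V₀·N(d₁) − D·e^(−rT)·N(d₂)
   = 106.8435·0.756632 − 97.7705·0.866144·0.445411 = 43.122325
B₀ = V₀ − E₀ = 106.8435 − 43.122325 = 63.721175

B0=63.7212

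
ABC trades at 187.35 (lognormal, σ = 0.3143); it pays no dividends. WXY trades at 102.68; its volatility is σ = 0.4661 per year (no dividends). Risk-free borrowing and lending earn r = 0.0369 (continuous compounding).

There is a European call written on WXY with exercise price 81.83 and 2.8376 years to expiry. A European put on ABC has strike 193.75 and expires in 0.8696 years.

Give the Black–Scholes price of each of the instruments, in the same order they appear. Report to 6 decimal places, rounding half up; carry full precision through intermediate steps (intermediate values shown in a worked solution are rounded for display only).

price(WXY call K=81.83) = 43.645278
price(ABC put K=193.75) = 21.985572

[WXY call K=81.83]
σ√T = 0.4661·√2.8376 = 0.785154
d₁ = (ln(S/K) + (r+σ²/2)T) / (σ√T) = (ln(102.68/81.83) + (0.0369+0.4661²/2)·2.8376) / 0.785154 = (0.226973 + 0.412941) / 0.785154 = 0.815018
d₂ = d₁ − σ√T = 0.815018 − 0.785154 = 0.029864
e^{−rT} = 0.900588
N(d₁) = 0.792469,  N(d₂) = 0.511912
price = S·N(d₁) − K·e^{−rT}·N(d₂) = 81.370703 − 37.725425 = 43.645278
[ABC put K=193.75]
σ√T = 0.3143·√0.8696 = 0.293092
d₁ = (ln(S/K) + (r+σ²/2)T) / (σ√T) = (ln(187.35/193.75) + (0.0369+0.3143²/2)·0.8696) / 0.293092 = (-0.033590 + 0.075040) / 0.293092 = 0.141422
d₂ = d₁ − σ√T = 0.141422 − 0.293092 = -0.151670
e^{−rT} = 0.968421
N(−d₁) = 0.443768,  N(−d₂) = 0.560277
price = K·e^{−rT}·N(−d₂) − S·N(−d₁) = 105.125581 − 83.140009 = 21.985572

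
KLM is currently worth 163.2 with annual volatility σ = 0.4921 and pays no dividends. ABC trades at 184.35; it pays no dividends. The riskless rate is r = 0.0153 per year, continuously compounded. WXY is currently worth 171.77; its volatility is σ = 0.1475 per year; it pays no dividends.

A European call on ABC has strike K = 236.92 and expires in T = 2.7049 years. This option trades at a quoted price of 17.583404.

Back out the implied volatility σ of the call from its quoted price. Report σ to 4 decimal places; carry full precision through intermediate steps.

sigma = 0.2617

At σ = 0.2617 the Black–Scholes value reproduces the quote:
σ√T = 0.2617·√2.7049 = 0.430407
d₁ = (ln(S/K) + (r+σ²/2)T) / (σ√T) = (ln(184.35/236.92) + (0.0153+0.2617²/2)·2.7049) / 0.430407 = (-0.250886 + 0.134010) / 0.430407 = -0.271548
d₂ = d₁ − σ√T = -0.271548 − 0.430407 = -0.701955
e^{−rT} = 0.959460
N(d₁) = 0.392985,  N(d₂) = 0.241353
V = S·N(d₁) − K·e^{−rT}·N(d₂) = 72.446717 − 54.863313 = 17.583404 (equal to the quote); since ∂V/∂σ > 0 for all σ, the implied volatility is unique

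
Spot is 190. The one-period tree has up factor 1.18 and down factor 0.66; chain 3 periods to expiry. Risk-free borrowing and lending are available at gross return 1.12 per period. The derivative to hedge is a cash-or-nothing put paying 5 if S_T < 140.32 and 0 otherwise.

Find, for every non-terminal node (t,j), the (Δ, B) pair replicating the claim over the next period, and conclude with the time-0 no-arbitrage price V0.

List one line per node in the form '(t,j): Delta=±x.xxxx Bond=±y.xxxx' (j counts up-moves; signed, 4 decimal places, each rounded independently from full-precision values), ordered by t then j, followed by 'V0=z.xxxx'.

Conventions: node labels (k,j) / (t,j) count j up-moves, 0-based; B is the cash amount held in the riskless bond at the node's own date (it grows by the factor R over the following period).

Under the risk-neutral measure, an up-move has probability p* = (R−d)/(u−d) = 0.8846 and values discount at R = 1.12.
Expiry values: V(3,0)=5.0000, V(3,1)=5.0000, V(3,2)=0.0000, V(3,3)=0.0000
Node (2,0) S=82.7640: V=(p*·5.0000+(1−p*)·5.0000)/1.12=4.4643; Δ=(5.0000−5.0000)/(97.6615−54.6242)=0.0000; B=V−Δ·S=4.4643
Node (2,1) S=147.9720: V=(p*·0.0000+(1−p*)·5.0000)/1.12=0.5151; Δ=(0.0000−5.0000)/(174.6070−97.6615)=-0.0650; B=V−Δ·S=10.1305
Node (2,2) S=264.5560: V=(p*·0.0000+(1−p*)·0.0000)/1.12=0.0000; Δ=(0.0000−0.0000)/(312.1761−174.6070)=0.0000; B=V−Δ·S=0.0000
Node (1,0) S=125.4000: V=(p*·0.5151+(1−p*)·4.4643)/1.12=0.8668; Δ=(0.5151−4.4643)/(147.9720−82.7640)=-0.0606; B=V−Δ·S=8.4613
Node (1,1) S=224.2000: V=(p*·0.0000+(1−p*)·0.5151)/1.12=0.0531; Δ=(0.0000−0.5151)/(264.5560−147.9720)=-0.0044; B=V−Δ·S=1.0437
Node (0,0) S=190.0000: V=(p*·0.0531+(1−p*)·0.8668)/1.12=0.1312; Δ=(0.0531−0.8668)/(224.2000−125.4000)=-0.0082; B=V−Δ·S=1.6960
Check: Δ(0,0)·S0 + B(0,0) = 0.1312 = V0.

(0,0): Delta=-0.0082 Bond=1.6960
(1,0): Delta=-0.0606 Bond=8.4613
(1,1): Delta=-0.0044 Bond=1.0437
(2,0): Delta=0.0000 Bond=4.4643
(2,1): Delta=-0.0650 Bond=10.1305
(2,2): Delta=0.0000 Bond=0.0000
V0=0.1312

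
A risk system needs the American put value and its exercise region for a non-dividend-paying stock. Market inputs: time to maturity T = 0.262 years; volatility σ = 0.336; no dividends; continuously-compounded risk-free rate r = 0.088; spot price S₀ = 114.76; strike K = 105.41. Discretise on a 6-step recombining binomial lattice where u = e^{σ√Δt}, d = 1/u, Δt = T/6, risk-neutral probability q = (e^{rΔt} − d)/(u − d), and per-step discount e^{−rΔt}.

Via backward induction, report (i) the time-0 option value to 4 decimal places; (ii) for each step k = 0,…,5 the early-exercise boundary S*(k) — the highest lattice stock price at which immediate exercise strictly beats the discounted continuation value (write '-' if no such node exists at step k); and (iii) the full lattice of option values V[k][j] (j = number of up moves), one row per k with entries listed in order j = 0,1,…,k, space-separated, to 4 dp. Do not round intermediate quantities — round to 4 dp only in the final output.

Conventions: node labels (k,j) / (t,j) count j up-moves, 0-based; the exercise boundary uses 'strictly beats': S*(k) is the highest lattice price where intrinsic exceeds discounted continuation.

price = 3.3365
boundary = - - - - 86.6601 92.9634
tree:
3.3365
5.4145 1.3639
8.5332 2.4572 0.3231
12.9577 4.3441 0.6618 0.0000
18.7499 7.4871 1.3553 0.0000 0.0000
24.6259 12.4466 2.7757 0.0000 0.0000 0.0000
30.1034 18.7499 5.6848 0.0000 0.0000 0.0000 0.0000

Δt=0.04367  u=1.07274  d=0.93220  q=0.50985  discount=0.99616
step 6 (expiry): payoffs max(K−S,0) = 30.1034 18.7499 5.6848 0.0000 0.0000 0.0000 0.0000
step 5: (k=5,j=0): S=80.7841, K−S=24.6259, hold=24.2216 ⇒ V=24.6259 exercise | (k=5,j=1): S=92.9634, K−S=12.4466, hold=12.0424 ⇒ V=12.4466 exercise | (k=5,j=2): S=106.9788, K−S=0.0000, hold=2.7757 ⇒ V=2.7757 continue | (k=5,j=3): S=123.1072, K−S=0.0000, hold=0.0000 ⇒ V=0.0000 continue | (k=5,j=4): S=141.6672, K−S=0.0000, hold=0.0000 ⇒ V=0.0000 continue | (k=5,j=5): S=163.0253, K−S=0.0000, hold=0.0000 ⇒ V=0.0000 continue  boundary S*=92.9634
step 4: (k=4,j=0): S=86.6601, K−S=18.7499, hold=18.3457 ⇒ V=18.7499 exercise | (k=4,j=1): S=99.7252, K−S=5.6848, hold=7.4871 ⇒ V=7.4871 continue | (k=4,j=2): S=114.7600, K−S=0.0000, hold=1.3553 ⇒ V=1.3553 continue | (k=4,j=3): S=132.0615, K−S=0.0000, hold=0.0000 ⇒ V=0.0000 continue | (k=4,j=4): S=151.9715, K−S=0.0000, hold=0.0000 ⇒ V=0.0000 continue  boundary S*=86.6601
step 3: (k=3,j=0): S=92.9634, K−S=12.4466, hold=12.9577 ⇒ V=12.9577 continue | (k=3,j=1): S=106.9788, K−S=0.0000, hold=4.3441 ⇒ V=4.3441 continue | (k=3,j=2): S=123.1072, K−S=0.0000, hold=0.6618 ⇒ V=0.6618 continue | (k=3,j=3): S=141.6672, K−S=0.0000, hold=0.0000 ⇒ V=0.0000 continue  boundary S*=-
step 2: (k=2,j=0): S=99.7252, K−S=5.6848, hold=8.5332 ⇒ V=8.5332 continue | (k=2,j=1): S=114.7600, K−S=0.0000, hold=2.4572 ⇒ V=2.4572 continue | (k=2,j=2): S=132.0615, K−S=0.0000, hold=0.3231 ⇒ V=0.3231 continue  boundary S*=-
step 1: (k=1,j=0): S=106.9788, K−S=0.0000, hold=5.4145 ⇒ V=5.4145 continue | (k=1,j=1): S=123.1072, K−S=0.0000, hold=1.3639 ⇒ V=1.3639 continue  boundary S*=-
step 0: (k=0,j=0): S=114.7600, K−S=0.0000, hold=3.3365 ⇒ V=3.3365 continue  boundary S*=-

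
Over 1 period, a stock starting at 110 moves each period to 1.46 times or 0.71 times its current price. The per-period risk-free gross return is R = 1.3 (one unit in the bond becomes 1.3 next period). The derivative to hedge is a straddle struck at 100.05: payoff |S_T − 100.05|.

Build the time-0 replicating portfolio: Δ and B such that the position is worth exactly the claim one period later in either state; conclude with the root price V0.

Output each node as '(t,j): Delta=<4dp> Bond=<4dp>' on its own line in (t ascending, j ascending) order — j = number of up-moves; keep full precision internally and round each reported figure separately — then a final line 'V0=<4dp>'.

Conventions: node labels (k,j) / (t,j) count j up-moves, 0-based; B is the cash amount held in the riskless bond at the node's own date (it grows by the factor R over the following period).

Since d<R<u, set p* = (R−d)/(u−d) = 0.7867; price each node as the discounted p*-expectation of its children.
Payoffs at expiry: V(1,0)=21.9500, V(1,1)=60.5500
  t=0,j=0: stock 110.0000 → up 160.6000 (V=60.5500), down 78.1000 (V=21.9500). Price 40.2426; hedge Δ=0.4679, bond B=-11.2241.
As a check, the time-0 holding Δ(0,0)·S0 + B(0,0) comes to 40.2426 — exactly V0.

(0,0): Delta=0.4679 Bond=-11.2241
V0=40.2426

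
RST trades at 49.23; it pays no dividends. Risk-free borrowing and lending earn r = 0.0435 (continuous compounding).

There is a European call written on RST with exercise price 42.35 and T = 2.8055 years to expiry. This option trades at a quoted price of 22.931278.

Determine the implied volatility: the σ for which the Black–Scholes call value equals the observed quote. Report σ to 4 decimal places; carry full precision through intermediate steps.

At σ = 0.5928 the Black–Scholes value reproduces the quote:
σ√T = 0.5928·√2.8055 = 0.992918
d₁ = (ln(S/K) + (r+σ²/2)T) / (σ√T) = (ln(49.23/42.35) + (0.0435+0.5928²/2)·2.8055) / 0.992918 = (0.150535 + 0.614982) / 0.992918 = 0.770977
d₂ = d₁ − σ√T = 0.770977 − 0.992918 = -0.221941
e^{−rT} = 0.885114
N(d₁) = 0.779640,  N(d₂) = 0.412180
V = S·N(d₁) − K·e^{−rT}·N(d₂) = 38.381665 − 15.450387 = 22.931278 (equal to the quote); since ∂V/∂σ > 0 for all σ, the implied volatility is unique

sigma = 0.5928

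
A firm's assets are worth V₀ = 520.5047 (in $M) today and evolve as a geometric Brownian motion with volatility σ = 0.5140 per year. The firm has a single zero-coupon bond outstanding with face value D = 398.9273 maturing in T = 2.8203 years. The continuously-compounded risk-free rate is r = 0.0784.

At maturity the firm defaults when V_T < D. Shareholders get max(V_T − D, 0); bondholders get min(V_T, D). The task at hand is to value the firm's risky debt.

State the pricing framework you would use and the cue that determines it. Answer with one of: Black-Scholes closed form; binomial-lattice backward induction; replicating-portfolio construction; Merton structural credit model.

Key observation: assets follow a GBM and default happens iff V_T < 398.9273; valuing claims on that split (equity as a call, risky debt as the residual) is the structural model's definition.

framework: Merton structural credit model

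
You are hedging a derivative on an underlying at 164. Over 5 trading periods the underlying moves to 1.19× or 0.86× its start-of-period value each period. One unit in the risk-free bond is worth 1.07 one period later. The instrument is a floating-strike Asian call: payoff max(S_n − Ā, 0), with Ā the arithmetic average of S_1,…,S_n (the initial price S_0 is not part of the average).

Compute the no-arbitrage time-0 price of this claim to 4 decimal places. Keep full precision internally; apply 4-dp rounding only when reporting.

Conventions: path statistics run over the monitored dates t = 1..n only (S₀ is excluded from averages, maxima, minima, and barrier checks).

With p* = (R−d)/(u−d) = 0.6364, sum probability × payoff across the paths and divide by R^5.
Enumerate all 2^5 = 32 price paths (U = up ×1.19, D = down ×0.86); each path with k up-moves has probability p*^k·(1−p*)^(5−k).
DDDDD: Ā=106.7014, payoff=0.0000, prob=0.006358
UDDDD: Ā=147.6449, payoff=0.0000, prob=0.011127
DUDDD: Ā=136.8209, payoff=0.0000, prob=0.011127
UUDDD: Ā=189.3220, payoff=0.0000, prob=0.019472
DDUDD: Ā=127.5123, payoff=0.0000, prob=0.011127
UDUDD: Ā=176.4414, payoff=0.0000, prob=0.019472
DUUDD: Ā=165.6174, payoff=0.0000, prob=0.019472
UUUDD: Ā=229.1683, payoff=0.0000, prob=0.034076
DDDUD: Ā=119.5069, payoff=0.0000, prob=0.011127
UDDUD: Ā=165.3642, payoff=0.0000, prob=0.019472
DUDUD: Ā=154.5402, payoff=0.0000, prob=0.019472
UUDUD: Ā=213.8405, payoff=0.0000, prob=0.034076
DDUUD: Ā=145.2315, payoff=2.4864, prob=0.019472
UDUUD: Ā=200.9599, payoff=3.4404, prob=0.034076
DUUUD: Ā=190.1359, payoff=14.2644, prob=0.034076
UUUUD: Ā=263.0950, payoff=19.7380, prob=0.059633
DDDDU: Ā=112.6222, payoff=0.0000, prob=0.011127
UDDDU: Ā=155.8377, payoff=0.0000, prob=0.019472
DUDDU: Ā=145.0137, payoff=2.7042, prob=0.019472
UUDDU: Ā=200.6585, payoff=3.7419, prob=0.034076
DDUDU: Ā=135.7051, payoff=12.0128, prob=0.019472
UDUDU: Ā=187.7779, payoff=16.6224, prob=0.034076
DUUDU: Ā=176.9539, payoff=27.4464, prob=0.034076
UUUDU: Ā=244.8549, payoff=37.9782, prob=0.059633
DDDUU: Ā=127.6996, payoff=20.0183, prob=0.019472
UDDUU: Ā=176.7007, payoff=27.6997, prob=0.034076
DUDUU: Ā=165.8767, payoff=38.5237, prob=0.034076
UUDUU: Ā=229.5270, payoff=53.3060, prob=0.059633
DDUUU: Ā=156.5680, payoff=47.8323, prob=0.034076
UDUUU: Ā=216.6464, payoff=66.1866, prob=0.059633
DUUUU: Ā=205.8224, payoff=77.0106, prob=0.059633
UUUUU: Ā=284.8008, payoff=106.5612, prob=0.104358
Price = Σ prob·payoff / R^5 = 33.124361 / 1.402552 = 23.6172

price = 23.6172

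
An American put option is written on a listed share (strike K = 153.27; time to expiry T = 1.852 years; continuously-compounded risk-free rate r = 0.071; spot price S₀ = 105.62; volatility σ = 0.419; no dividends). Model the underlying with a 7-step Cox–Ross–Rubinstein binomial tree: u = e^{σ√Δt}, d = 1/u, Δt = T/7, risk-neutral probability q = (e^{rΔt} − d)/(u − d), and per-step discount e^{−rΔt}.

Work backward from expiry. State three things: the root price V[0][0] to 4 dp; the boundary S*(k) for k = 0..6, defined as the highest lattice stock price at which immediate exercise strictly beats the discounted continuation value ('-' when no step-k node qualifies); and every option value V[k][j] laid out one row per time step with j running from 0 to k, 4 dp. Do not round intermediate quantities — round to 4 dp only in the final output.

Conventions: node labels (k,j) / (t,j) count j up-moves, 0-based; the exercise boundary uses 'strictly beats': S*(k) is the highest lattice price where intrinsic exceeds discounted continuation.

params: Δt=0.26457 u=1.24051 d=0.80612 q=0.48998 e^(-rΔt)=0.98139
t_7 payoffs: 129.9056 117.3155 97.9414 68.1273 22.2478 0.0000 0.0000 0.0000
t_6: node(6,0) S=28.9837 payoff=124.2863 vs cont=121.4341 → 124.2863 [stop]  node(6,1) S=44.6017 payoff=108.6683 vs cont=105.8161 → 108.6683 [stop]  node(6,2) S=68.6355 payoff=84.6345 vs cont=81.7823 → 84.6345 [stop]  node(6,3) S=105.6200 payoff=47.6500 vs cont=44.7978 → 47.6500 [stop]  node(6,4) S=162.5338 payoff=0.0000 vs cont=11.1357 → 11.1357 [wait]  node(6,5) S=250.1157 payoff=0.0000 vs cont=0.0000 → 0.0000 [wait]  node(6,6) S=384.8915 payoff=0.0000 vs cont=0.0000 → 0.0000 [wait]  ⇒ S*(6)=105.6200
t_5: node(5,0) S=35.9545 payoff=117.3155 vs cont=114.4633 → 117.3155 [stop]  node(5,1) S=55.3286 payoff=97.9414 vs cont=95.0891 → 97.9414 [stop]  node(5,2) S=85.1427 payoff=68.1273 vs cont=65.2751 → 68.1273 [stop]  node(5,3) S=131.0222 payoff=22.2478 vs cont=29.2049 → 29.2049 [wait]  node(5,4) S=201.6240 payoff=0.0000 vs cont=5.5737 → 5.5737 [wait]  node(5,5) S=310.2699 payoff=0.0000 vs cont=0.0000 → 0.0000 [wait]  ⇒ S*(5)=85.1427
t_4: node(4,0) S=44.6017 payoff=108.6683 vs cont=105.8161 → 108.6683 [stop]  node(4,1) S=68.6355 payoff=84.6345 vs cont=81.7823 → 84.6345 [stop]  node(4,2) S=105.6200 payoff=47.6500 vs cont=48.1432 → 48.1432 [wait]  node(4,3) S=162.5338 payoff=0.0000 vs cont=17.2981 → 17.2981 [wait]  node(4,4) S=250.1157 payoff=0.0000 vs cont=2.7898 → 2.7898 [wait]  ⇒ S*(4)=68.6355
t_3: node(3,0) S=55.3286 payoff=97.9414 vs cont=95.0891 → 97.9414 [stop]  node(3,1) S=85.1427 payoff=68.1273 vs cont=65.5122 → 68.1273 [stop]  node(3,2) S=131.0222 payoff=22.2478 vs cont=32.4150 → 32.4150 [wait]  node(3,3) S=201.6240 payoff=0.0000 vs cont=9.9997 → 9.9997 [wait]  ⇒ S*(3)=85.1427
t_2: node(2,0) S=68.6355 payoff=84.6345 vs cont=81.7823 → 84.6345 [stop]  node(2,1) S=105.6200 payoff=47.6500 vs cont=49.6868 → 49.6868 [wait]  node(2,2) S=162.5338 payoff=0.0000 vs cont=21.0331 → 21.0331 [wait]  ⇒ S*(2)=68.6355
t_1: node(1,0) S=85.1427 payoff=68.1273 vs cont=66.2545 → 68.1273 [stop]  node(1,1) S=131.0222 payoff=22.2478 vs cont=34.9837 → 34.9837 [wait]  ⇒ S*(1)=85.1427
t_0: node(0,0) S=105.6200 payoff=47.6500 vs cont=50.9220 → 50.9220 [wait]  ⇒ S*(0)=-

price = 50.9220
boundary = - 85.1427 68.6355 85.1427 68.6355 85.1427 105.6200
tree:
50.9220
68.1273 34.9837
84.6345 49.6868 21.0331
97.9414 68.1273 32.4150 9.9997
108.6683 84.6345 48.1432 17.2981 2.7898
117.3155 97.9414 68.1273 29.2049 5.5737 0.0000
124.2863 108.6683 84.6345 47.6500 11.1357 0.0000 0.0000
129.9056 117.3155 97.9414 68.1273 22.2478 0.0000 0.0000 0.0000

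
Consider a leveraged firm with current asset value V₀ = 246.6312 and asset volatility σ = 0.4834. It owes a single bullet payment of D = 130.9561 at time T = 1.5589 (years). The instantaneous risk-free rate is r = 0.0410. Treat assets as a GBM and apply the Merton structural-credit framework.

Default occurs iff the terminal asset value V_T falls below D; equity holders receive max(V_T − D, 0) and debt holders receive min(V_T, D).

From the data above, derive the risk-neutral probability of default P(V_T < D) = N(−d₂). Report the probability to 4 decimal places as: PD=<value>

Apply the equity-as-call identities (strike 130.9561, horizon 1.5589 years):
d₁ = [ln(V₀/D) + (r + σ²/2)T] / (σ√T)
   = [ln(246.6312/130.9561) + (0.0410 + 0.5·0.4834²)·1.5589] / (0.4834·√1.5589)
   = [0.633032 + 0.246053] / 0.603554 = 1.456516
d₂ = d₁ − σ√T = 1.456516 − 0.603554 = 0.852962
risk-neutral PD = N(−d₂) = N(-0.852962) = 0.196840

PD=0.1968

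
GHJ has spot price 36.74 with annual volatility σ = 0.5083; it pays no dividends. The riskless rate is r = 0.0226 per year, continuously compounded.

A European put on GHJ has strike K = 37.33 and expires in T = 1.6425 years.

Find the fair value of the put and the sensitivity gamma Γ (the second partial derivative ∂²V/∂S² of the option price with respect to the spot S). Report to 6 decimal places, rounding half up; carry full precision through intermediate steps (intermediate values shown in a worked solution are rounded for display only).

σ√T = 0.5083·√1.6425 = 0.651438
d₁ = (ln(S/K) + (r+σ²/2)T) / (σ√T) = (ln(36.74/37.33) + (0.0226+0.5083²/2)·1.6425) / 0.651438 = (-0.015931 + 0.249306) / 0.651438 = 0.358246
d₂ = d₁ − σ√T = 0.358246 − 0.651438 = -0.293192
e^{−rT} = 0.963560
N(−d₁) = 0.360080,  N(−d₂) = 0.615312
Put price V = K·e^{−rT}·N(−d₂) − S·N(−d₁) = 22.132594 − 13.229328 = 8.903265
φ(d₁) = (1/√(2π))·e^{−d₁²/2} = 0.374146
Γ = φ(d₁) / (S·σ·√T) = 0.015633

price = 8.903265
Γ = 0.015633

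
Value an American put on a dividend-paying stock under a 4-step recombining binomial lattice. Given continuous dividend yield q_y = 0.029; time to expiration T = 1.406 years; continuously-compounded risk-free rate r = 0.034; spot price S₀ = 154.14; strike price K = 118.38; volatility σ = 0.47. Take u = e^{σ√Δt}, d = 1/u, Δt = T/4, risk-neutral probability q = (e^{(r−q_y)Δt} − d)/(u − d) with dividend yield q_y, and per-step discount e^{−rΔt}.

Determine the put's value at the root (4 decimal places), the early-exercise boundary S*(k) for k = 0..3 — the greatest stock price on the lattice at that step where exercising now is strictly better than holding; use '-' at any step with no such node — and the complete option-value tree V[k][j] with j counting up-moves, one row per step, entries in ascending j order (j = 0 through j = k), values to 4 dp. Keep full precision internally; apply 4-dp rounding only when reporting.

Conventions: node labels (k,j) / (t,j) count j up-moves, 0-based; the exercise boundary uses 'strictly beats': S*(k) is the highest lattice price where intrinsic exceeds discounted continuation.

Δt=0.35150  u=1.32135  d=0.75680  q=0.43390  discount=0.98812
step 4 (expiry): payoffs max(K−S,0) = 67.8151 30.0960 0.0000 0.0000 0.0000
step 3: (k=3,j=0): S=66.8137, K−S=51.5663, hold=50.8375 ⇒ V=51.5663 exercise | (k=3,j=1): S=116.6538, K−S=1.7262, hold=16.8349 ⇒ V=16.8349 continue | (k=3,j=2): S=203.6723, K−S=0.0000, hold=0.0000 ⇒ V=0.0000 continue | (k=3,j=3): S=355.6027, K−S=0.0000, hold=0.0000 ⇒ V=0.0000 continue  boundary S*=66.8137
step 2: (k=2,j=0): S=88.2840, K−S=30.0960, hold=36.0628 ⇒ V=36.0628 continue | (k=2,j=1): S=154.1400, K−S=0.0000, hold=9.4170 ⇒ V=9.4170 continue | (k=2,j=2): S=269.1216, K−S=0.0000, hold=0.0000 ⇒ V=0.0000 continue  boundary S*=-
step 1: (k=1,j=0): S=116.6538, K−S=1.7262, hold=24.2101 ⇒ V=24.2101 continue | (k=1,j=1): S=203.6723, K−S=0.0000, hold=5.2676 ⇒ V=5.2676 continue  boundary S*=-
step 0: (k=0,j=0): S=154.1400, K−S=0.0000, hold=15.8010 ⇒ V=15.8010 continue  boundary S*=-

price = 15.8010
boundary = - - - 66.8137
tree:
15.8010
24.2101 5.2676
36.0628 9.4170 0.0000
51.5663 16.8349 0.0000 0.0000
67.8151 30.0960 0.0000 0.0000 0.0000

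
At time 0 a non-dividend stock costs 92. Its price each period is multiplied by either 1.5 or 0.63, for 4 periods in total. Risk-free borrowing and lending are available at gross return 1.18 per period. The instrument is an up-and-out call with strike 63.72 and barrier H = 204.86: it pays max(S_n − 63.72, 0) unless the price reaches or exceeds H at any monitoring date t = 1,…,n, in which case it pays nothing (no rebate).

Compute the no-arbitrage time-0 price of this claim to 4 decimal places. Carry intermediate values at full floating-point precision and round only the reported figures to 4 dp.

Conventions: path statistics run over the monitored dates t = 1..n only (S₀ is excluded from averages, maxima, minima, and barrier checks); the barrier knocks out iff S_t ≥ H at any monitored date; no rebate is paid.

price = 15.2153

No-arbitrage gives p* = (R−d)/(u−d) = 0.6322: enumerate every path, weight its payoff by its p*-probability, and discount by R^4.
Enumerate all 2^4 = 16 price paths (U = up ×1.5, D = down ×0.63); each path with k up-moves has probability p*^k·(1−p*)^(4−k).
DDDD: M=57.9600, payoff=0.0000, prob=0.018303
UDDD: M=138.0000, payoff=0.0000, prob=0.031458
DUDD: M=86.9400, payoff=0.0000, prob=0.031458
UUDD: M=207.0000, payoff=0.0000, prob=0.054069
DDUD: M=57.9600, payoff=0.0000, prob=0.031458
UDUD: M=138.0000, payoff=18.4383, prob=0.054069
DUUD: M=130.4100, payoff=18.4383, prob=0.054069
UUUD: M=310.5000, payoff=0.0000, prob=0.092931
DDDU: M=57.9600, payoff=0.0000, prob=0.031458
UDDU: M=138.0000, payoff=18.4383, prob=0.054069
DUDU: M=86.9400, payoff=18.4383, prob=0.054069
UUDU: M=207.0000, payoff=0.0000, prob=0.092931
DDUU: M=82.1583, payoff=18.4383, prob=0.054069
UDUU: M=195.6150, payoff=131.8950, prob=0.092931
DUUU: M=195.6150, payoff=131.8950, prob=0.092931
UUUU: M=465.7500, payoff=0.0000, prob=0.159725
Price = Σ prob·payoff / R^4 = 29.498995 / 1.938778 = 15.2153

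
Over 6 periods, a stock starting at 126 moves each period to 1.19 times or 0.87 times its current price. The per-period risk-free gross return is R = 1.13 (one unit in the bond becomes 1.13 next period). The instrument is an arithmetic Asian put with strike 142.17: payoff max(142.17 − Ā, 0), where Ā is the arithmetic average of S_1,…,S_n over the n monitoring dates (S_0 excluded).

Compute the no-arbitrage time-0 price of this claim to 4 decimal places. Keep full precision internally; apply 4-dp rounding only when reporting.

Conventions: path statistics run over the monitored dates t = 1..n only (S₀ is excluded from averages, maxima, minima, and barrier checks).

price = 0.6245

Under the martingale measure an up-move has probability p* = 0.8125; value the claim as the probability-weighted average of per-path payoffs, discounted 6 periods at R = 1.13.
Enumerate all 2^6 = 64 price paths (U = up ×1.19, D = down ×0.87); each path with k up-moves has probability p*^k·(1−p*)^(6−k).
DDDDDD: Ā=79.5973, payoff=62.5727, prob=0.000043
UDDDDD: Ā=108.8745, payoff=33.2955, prob=0.000188
DUDDDD: Ā=102.1545, payoff=40.0155, prob=0.000188
UUDDDD: Ā=139.7285, payoff=2.4415, prob=0.000816
DDUDDD: Ā=96.3081, payoff=45.8619, prob=0.000188
UDUDDD: Ā=131.7317, payoff=10.4383, prob=0.000816
DUUDDD: Ā=125.0117, payoff=17.1583, prob=0.000816
UUUDDD: Ā=170.9931, payoff=0.0000, prob=0.003536
DDDUDD: Ā=91.2217, payoff=50.9483, prob=0.000188
UDDUDD: Ā=124.7745, payoff=17.3955, prob=0.000816
DUDUDD: Ā=118.0545, payoff=24.1155, prob=0.000816
UUDUDD: Ā=161.4769, payoff=0.0000, prob=0.003536
DDUUDD: Ā=112.2081, payoff=29.9619, prob=0.000816
UDUUDD: Ā=153.4801, payoff=0.0000, prob=0.003536
DUUUDD: Ā=146.7601, payoff=0.0000, prob=0.003536
UUUUDD: Ā=200.7408, payoff=0.0000, prob=0.015321
DDDDUD: Ā=86.7966, payoff=55.3734, prob=0.000188
UDDDUD: Ā=118.7217, payoff=23.4483, prob=0.000816
DUDDUD: Ā=112.0017, payoff=30.1683, prob=0.000816
UUDDUD: Ā=153.1978, payoff=0.0000, prob=0.003536
DDUDUD: Ā=106.1553, payoff=36.0147, prob=0.000816
UDUDUD: Ā=145.2010, payoff=0.0000, prob=0.003536
DUUDUD: Ā=138.4810, payoff=3.6890, prob=0.003536
UUUDUD: Ā=189.4165, payoff=0.0000, prob=0.015321
DDDUUD: Ā=101.0690, payoff=41.1010, prob=0.000816
UDDUUD: Ā=138.2438, payoff=3.9262, prob=0.003536
DUDUUD: Ā=131.5238, payoff=10.6462, prob=0.003536
UUDUUD: Ā=179.9003, payoff=0.0000, prob=0.015321
DDUUUD: Ā=125.6774, payoff=16.4926, prob=0.003536
UDUUUD: Ā=171.9035, payoff=0.0000, prob=0.015321
DUUUUD: Ā=165.1835, payoff=0.0000, prob=0.015321
UUUUUD: Ā=225.9407, payoff=0.0000, prob=0.066392
DDDDDU: Ā=82.9467, payoff=59.2233, prob=0.000188
UDDDDU: Ā=113.4558, payoff=28.7142, prob=0.000816
DUDDDU: Ā=106.7358, payoff=35.4342, prob=0.000816
UUDDDU: Ā=145.9950, payoff=0.0000, prob=0.003536
DDUDDU: Ā=100.8894, payoff=41.2806, prob=0.000816
UDUDDU: Ā=137.9982, payoff=4.1718, prob=0.003536
DUUDDU: Ā=131.2782, payoff=10.8918, prob=0.003536
UUUDDU: Ā=179.5644, payoff=0.0000, prob=0.015321
DDDUDU: Ā=95.8031, payoff=46.3669, prob=0.000816
UDDUDU: Ā=131.0410, payoff=11.1290, prob=0.003536
DUDUDU: Ā=124.3210, payoff=17.8490, prob=0.003536
UUDUDU: Ā=170.0482, payoff=0.0000, prob=0.015321
DDUUDU: Ā=118.4746, payoff=23.6954, prob=0.003536
UDUUDU: Ā=162.0514, payoff=0.0000, prob=0.015321
DUUUDU: Ā=155.3314, payoff=0.0000, prob=0.015321
UUUUDU: Ā=212.4648, payoff=0.0000, prob=0.066392
DDDDUU: Ā=91.3779, payoff=50.7921, prob=0.000816
UDDDUU: Ā=124.9882, payoff=17.1818, prob=0.003536
DUDDUU: Ā=118.2682, payoff=23.9018, prob=0.003536
UUDDUU: Ā=161.7691, payoff=0.0000, prob=0.015321
DDUDUU: Ā=112.4218, payoff=29.7482, prob=0.003536
UDUDUU: Ā=153.7723, payoff=0.0000, prob=0.015321
DUUDUU: Ā=147.0523, payoff=0.0000, prob=0.015321
UUUDUU: Ā=201.1405, payoff=0.0000, prob=0.066392
DDDUUU: Ā=107.3354, payoff=34.8346, prob=0.003536
UDDUUU: Ā=146.8151, payoff=0.0000, prob=0.015321
DUDUUU: Ā=140.0951, payoff=2.0749, prob=0.015321
UUDUUU: Ā=191.6243, payoff=0.0000, prob=0.066392
DDUUUU: Ā=134.2487, payoff=7.9213, prob=0.015321
UDUUUU: Ā=183.6275, payoff=0.0000, prob=0.066392
DUUUUU: Ā=176.9075, payoff=0.0000, prob=0.066392
UUUUUU: Ā=241.9770, payoff=0.0000, prob=0.287700
Price = Σ prob·payoff / R^6 = 1.300256 / 2.081952 = 0.6245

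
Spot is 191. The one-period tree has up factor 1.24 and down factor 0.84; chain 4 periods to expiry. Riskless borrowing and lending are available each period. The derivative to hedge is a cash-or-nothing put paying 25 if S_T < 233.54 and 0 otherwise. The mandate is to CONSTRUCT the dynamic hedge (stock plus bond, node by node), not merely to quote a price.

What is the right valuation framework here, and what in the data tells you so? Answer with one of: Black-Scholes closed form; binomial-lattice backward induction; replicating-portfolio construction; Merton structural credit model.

Key observation: a price alone would not answer the question — the per-node share/bond construction on the spot-191, 1.24/0.84 tree is required, and only the replicating-portfolio method yields it.

framework: replicating-portfolio construction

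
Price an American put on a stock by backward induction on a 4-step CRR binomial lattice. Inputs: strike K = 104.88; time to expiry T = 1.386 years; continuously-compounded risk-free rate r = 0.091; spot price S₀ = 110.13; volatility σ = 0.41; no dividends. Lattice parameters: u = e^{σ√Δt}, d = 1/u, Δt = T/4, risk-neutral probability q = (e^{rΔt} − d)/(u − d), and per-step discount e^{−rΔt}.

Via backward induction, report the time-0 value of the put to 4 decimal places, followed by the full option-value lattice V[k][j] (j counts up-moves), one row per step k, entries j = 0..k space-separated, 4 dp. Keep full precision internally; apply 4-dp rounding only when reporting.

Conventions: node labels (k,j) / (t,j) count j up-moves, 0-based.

Δt=0.34650, u=1.27296, d=0.78557, q=0.50568, disc=e^(-rΔt)=0.96896
k=4 terminal: V=max(K-S,0) → 62.9380 36.9162 0.0000 0.0000 0.0000
k=3: j=0 S=53.3904 intr=51.4896 cont=48.2342 V=51.4896[EX]; j=1 S=86.5150 intr=18.3650 cont=17.6820 V=18.3650[EX]; j=2 S=140.1909 intr=0.0000 cont=0.0000 V=0.0000[hold]; j=3 S=227.1684 intr=0.0000 cont=0.0000 V=0.0000[hold]
k=2: j=0 S=67.9638 intr=36.9162 cont=33.6608 V=36.9162[EX]; j=1 S=110.1300 intr=0.0000 cont=8.7964 V=8.7964[hold]; j=2 S=178.4571 intr=0.0000 cont=0.0000 V=0.0000[hold]
k=1: j=0 S=86.5150 intr=18.3650 cont=21.9921 V=21.9921[hold]; j=1 S=140.1909 intr=0.0000 cont=4.2132 V=4.2132[hold]
k=0: j=0 S=110.1300 intr=0.0000 cont=12.5981 V=12.5981[hold]

price = 12.5981
tree:
12.5981
21.9921 4.2132
36.9162 8.7964 0.0000
51.4896 18.3650 0.0000 0.0000
62.9380 36.9162 0.0000 0.0000 0.0000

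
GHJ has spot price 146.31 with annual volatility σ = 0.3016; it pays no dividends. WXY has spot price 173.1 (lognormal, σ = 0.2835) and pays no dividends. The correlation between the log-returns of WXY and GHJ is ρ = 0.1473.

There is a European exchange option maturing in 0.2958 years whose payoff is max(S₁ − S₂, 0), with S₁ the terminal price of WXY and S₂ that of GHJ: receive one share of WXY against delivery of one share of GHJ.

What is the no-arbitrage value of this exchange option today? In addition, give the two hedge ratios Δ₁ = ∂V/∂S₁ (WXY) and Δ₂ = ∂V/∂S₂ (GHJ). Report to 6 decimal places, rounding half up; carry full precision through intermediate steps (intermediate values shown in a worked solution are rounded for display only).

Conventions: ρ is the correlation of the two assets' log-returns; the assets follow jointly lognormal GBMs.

exchange price = 30.694391
Δ1 = 0.819287
Δ2 = -0.759512

σ_eff = √(σ₁² + σ₂² − 2ρσ₁σ₂) = √(0.2835² + 0.3016² − 2·0.1473·0.2835·0.3016) = 0.382290
d₁ = (ln(S₁/S₂) + (q₂ − q₁ + σ_eff²/2)T) / (σ_eff√T) = (ln(173.1/146.31) + (0.0 − 0.0 + 0.073073)·0.2958) / 0.207918 = 0.912652
d₂ = d₁ − σ_eff√T = 0.912652 − 0.207918 = 0.704735
N(d₁) = 0.819287,  N(d₂) = 0.759512
V = S₁·e^{−q₁T}·N(d₁) − S₂·e^{−q₂T}·N(d₂) = 141.818635 − 111.124244 = 30.694391
Key observation: no risk-free rate is needed — with the second asset as numeraire the exchange option is a call on the ratio S₁/S₂, and r cancels out of the value.
Δ₁ = e^{−q₁T}·N(d₁) = 0.819287;  Δ₂ = −e^{−q₂T}·N(d₂) = -0.759512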